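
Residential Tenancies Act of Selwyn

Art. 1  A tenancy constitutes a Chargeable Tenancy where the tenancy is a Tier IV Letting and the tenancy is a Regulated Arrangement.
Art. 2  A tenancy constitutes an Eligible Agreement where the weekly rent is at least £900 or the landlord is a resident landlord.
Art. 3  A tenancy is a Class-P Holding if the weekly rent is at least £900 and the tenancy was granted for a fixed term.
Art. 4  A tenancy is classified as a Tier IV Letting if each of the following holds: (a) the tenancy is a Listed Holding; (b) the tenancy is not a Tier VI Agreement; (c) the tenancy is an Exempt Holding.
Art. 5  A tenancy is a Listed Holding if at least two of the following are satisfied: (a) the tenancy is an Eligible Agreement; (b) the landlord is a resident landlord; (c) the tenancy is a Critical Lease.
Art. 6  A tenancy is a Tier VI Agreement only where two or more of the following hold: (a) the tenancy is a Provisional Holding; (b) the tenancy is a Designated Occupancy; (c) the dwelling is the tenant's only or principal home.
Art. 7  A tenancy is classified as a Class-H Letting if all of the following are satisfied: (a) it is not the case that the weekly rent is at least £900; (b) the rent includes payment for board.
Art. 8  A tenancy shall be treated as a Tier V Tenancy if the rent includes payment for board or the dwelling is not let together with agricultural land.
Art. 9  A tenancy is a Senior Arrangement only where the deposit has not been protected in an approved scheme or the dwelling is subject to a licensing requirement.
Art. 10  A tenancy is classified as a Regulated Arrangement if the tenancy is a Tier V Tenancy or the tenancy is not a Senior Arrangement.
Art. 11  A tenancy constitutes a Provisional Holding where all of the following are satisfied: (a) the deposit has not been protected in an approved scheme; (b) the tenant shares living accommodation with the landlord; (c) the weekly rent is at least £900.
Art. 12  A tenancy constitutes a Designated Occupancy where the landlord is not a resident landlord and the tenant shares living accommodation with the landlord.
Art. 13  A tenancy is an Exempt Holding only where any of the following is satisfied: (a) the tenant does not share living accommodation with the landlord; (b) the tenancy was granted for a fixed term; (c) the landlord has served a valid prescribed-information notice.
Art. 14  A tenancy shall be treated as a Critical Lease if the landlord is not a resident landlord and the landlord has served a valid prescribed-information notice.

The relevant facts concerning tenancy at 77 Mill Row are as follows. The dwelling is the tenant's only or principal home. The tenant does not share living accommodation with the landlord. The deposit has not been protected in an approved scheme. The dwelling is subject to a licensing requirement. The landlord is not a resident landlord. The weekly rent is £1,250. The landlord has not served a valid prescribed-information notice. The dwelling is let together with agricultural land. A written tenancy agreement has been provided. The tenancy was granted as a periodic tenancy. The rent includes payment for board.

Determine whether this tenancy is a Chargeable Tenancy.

No

article 2 — Eligible Agreement: [weekly rent: £1,250 ≥ £900? yes] OR [the landlord is a resident landlord? no] → satisfied.
article 14 — Critical Lease: [the landlord is not a resident landlord? yes] AND [the landlord has served a valid prescribed-information notice? no] → not satisfied.
article 5 — Listed Holding: Eligible Agreement (article 2)? yes; the landlord is a resident landlord? no; Critical Lease (article 14)? no — 1 of 3 hold (need ≥2) → not satisfied.
article 11 — Provisional Holding: [the deposit has not been protected in an approved scheme? yes] AND [the tenant shares living accommodation with the landlord? no] AND [weekly rent: £1,250 ≥ £900? yes] → not satisfied.
article 12 — Designated Occupancy: [the landlord is not a resident landlord? yes] AND [the tenant shares living accommodation with the landlord? no] → not satisfied.
article 6 — Tier VI Agreement: Provisional Holding (article 11)? no; Designated Occupancy (article 12)? no; the dwelling is the tenant's only or principal home? yes — 1 of 3 hold (need ≥2) → not satisfied.
article 13 — Exempt Holding: [the tenant does not share living accommodation with the landlord? yes] OR [the tenancy was granted for a fixed term? no] OR [the landlord has served a valid prescribed-information notice? no] → satisfied.
article 4 — Tier IV Letting: [Listed Holding (article 5)? no] AND [not a Tier VI Agreement (article 6)? yes] AND [Exempt Holding (article 13)? yes] → not satisfied.
article 8 — Tier V Tenancy: [the rent includes payment for board? yes] OR [the dwelling is not let together with agricultural land? no] → satisfied.
article 9 — Senior Arrangement: [the deposit has not been protected in an approved scheme? yes] OR [the dwelling is subject to a licensing requirement? yes] → satisfied.
article 10 — Regulated Arrangement: [Tier V Tenancy (article 8)? yes] OR [not a Senior Arrangement (article 9)? no] → satisfied.
article 1 — Chargeable Tenancy: [Tier IV Letting (article 4)? no] AND [Regulated Arrangement (article 10)? yes] → not satisfied.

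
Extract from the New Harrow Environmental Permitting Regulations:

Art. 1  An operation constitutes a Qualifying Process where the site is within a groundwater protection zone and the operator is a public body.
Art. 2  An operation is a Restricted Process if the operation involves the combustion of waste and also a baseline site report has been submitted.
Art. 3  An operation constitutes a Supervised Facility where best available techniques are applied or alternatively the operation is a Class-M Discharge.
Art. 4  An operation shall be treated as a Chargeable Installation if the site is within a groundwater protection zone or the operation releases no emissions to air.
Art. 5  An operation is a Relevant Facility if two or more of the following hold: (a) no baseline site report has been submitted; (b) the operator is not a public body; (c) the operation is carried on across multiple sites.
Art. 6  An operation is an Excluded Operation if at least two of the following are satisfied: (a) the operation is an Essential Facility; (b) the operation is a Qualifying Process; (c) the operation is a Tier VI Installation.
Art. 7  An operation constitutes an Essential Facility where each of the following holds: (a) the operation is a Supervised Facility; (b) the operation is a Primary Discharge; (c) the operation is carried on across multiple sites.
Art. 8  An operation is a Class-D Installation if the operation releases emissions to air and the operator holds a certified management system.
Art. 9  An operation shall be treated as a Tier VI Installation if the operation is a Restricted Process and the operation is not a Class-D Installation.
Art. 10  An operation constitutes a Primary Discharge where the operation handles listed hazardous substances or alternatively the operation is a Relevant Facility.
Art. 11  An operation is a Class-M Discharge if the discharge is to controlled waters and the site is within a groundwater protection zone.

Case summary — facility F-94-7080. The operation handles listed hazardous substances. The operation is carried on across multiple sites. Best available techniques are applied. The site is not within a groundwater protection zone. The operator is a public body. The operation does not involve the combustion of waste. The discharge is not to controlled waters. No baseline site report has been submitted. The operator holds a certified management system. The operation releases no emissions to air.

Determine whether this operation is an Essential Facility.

article 11 — Class-M Discharge: [the discharge is to controlled waters? no] AND [the site is within a groundwater protection zone? no] → not satisfied.
article 3 — Supervised Facility: [best available techniques are applied? yes] OR [Class-M Discharge (article 11)? no] → satisfied.
article 5 — Relevant Facility: no baseline site report has been submitted? yes; the operator is not a public body? no; the operation is carried on across multiple sites? yes — 2 of 3 hold (need ≥2) → satisfied.
article 10 — Primary Discharge: [the operation handles listed hazardous substances? yes] OR [Relevant Facility (article 5)? yes] → satisfied.
article 7 — Essential Facility: [Supervised Facility (article 3)? yes] AND [Primary Discharge (article 10)? yes] AND [the operation is carried on across multiple sites? yes] → satisfied.

Yes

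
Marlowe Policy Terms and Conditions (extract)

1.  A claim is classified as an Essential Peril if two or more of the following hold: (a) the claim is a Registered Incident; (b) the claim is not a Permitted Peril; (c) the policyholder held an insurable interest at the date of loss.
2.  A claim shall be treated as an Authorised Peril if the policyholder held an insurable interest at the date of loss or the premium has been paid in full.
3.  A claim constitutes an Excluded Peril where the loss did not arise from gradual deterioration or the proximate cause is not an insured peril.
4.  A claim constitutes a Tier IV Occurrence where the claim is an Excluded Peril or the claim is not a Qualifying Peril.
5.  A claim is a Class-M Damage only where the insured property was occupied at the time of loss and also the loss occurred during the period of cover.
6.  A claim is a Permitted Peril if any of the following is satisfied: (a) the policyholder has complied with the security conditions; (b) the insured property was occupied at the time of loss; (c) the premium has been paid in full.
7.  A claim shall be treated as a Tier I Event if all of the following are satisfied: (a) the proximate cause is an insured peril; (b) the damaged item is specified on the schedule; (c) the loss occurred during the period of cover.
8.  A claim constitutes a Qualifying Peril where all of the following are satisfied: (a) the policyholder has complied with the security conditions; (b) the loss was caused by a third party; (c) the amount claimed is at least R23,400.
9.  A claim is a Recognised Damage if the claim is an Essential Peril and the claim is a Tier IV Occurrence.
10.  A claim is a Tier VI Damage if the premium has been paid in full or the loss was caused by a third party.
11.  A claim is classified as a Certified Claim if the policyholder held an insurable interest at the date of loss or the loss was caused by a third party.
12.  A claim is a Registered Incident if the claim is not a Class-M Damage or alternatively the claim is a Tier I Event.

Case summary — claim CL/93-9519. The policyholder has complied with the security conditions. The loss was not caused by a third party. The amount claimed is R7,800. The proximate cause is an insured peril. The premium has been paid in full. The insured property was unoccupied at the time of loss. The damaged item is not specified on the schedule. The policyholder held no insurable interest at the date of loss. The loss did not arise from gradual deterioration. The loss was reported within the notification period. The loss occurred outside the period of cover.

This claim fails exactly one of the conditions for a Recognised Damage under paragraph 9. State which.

Essential Peril

paragraph 5 — Class-M Damage: [the insured property was occupied at the time of loss? no] AND [the loss occurred during the period of cover? no] → not satisfied.
paragraph 7 — Tier I Event: [the proximate cause is an insured peril? yes] AND [the damaged item is specified on the schedule? no] AND [the loss occurred during the period of cover? no] → not satisfied.
paragraph 12 — Registered Incident: [not a Class-M Damage (paragraph 5)? yes] OR [Tier I Event (paragraph 7)? no] → satisfied.
paragraph 6 — Permitted Peril: [the policyholder has complied with the security conditions? yes] OR [the insured property was occupied at the time of loss? no] OR [the premium has been paid in full? yes] → satisfied.
paragraph 1 — Essential Peril: Registered Incident (paragraph 12)? yes; not a Permitted Peril (paragraph 6)? no; the policyholder held an insurable interest at the date of loss? no — 1 of 3 hold (need ≥2) → not satisfied.
paragraph 3 — Excluded Peril: [the loss did not arise from gradual deterioration? yes] OR [the proximate cause is not an insured peril? no] → satisfied.
paragraph 8 — Qualifying Peril: [the policyholder has complied with the security conditions? yes] AND [the loss was caused by a third party? no] AND [amount claimed: R7,800 ≥ R23,400? no] → not satisfied.
paragraph 4 — Tier IV Occurrence: [Excluded Peril (paragraph 3)? yes] OR [not a Qualifying Peril (paragraph 8)? yes] → satisfied.
paragraph 9 — Recognised Damage: [Essential Peril (paragraph 1)? no] AND [Tier IV Occurrence (paragraph 4)? yes] → not satisfied.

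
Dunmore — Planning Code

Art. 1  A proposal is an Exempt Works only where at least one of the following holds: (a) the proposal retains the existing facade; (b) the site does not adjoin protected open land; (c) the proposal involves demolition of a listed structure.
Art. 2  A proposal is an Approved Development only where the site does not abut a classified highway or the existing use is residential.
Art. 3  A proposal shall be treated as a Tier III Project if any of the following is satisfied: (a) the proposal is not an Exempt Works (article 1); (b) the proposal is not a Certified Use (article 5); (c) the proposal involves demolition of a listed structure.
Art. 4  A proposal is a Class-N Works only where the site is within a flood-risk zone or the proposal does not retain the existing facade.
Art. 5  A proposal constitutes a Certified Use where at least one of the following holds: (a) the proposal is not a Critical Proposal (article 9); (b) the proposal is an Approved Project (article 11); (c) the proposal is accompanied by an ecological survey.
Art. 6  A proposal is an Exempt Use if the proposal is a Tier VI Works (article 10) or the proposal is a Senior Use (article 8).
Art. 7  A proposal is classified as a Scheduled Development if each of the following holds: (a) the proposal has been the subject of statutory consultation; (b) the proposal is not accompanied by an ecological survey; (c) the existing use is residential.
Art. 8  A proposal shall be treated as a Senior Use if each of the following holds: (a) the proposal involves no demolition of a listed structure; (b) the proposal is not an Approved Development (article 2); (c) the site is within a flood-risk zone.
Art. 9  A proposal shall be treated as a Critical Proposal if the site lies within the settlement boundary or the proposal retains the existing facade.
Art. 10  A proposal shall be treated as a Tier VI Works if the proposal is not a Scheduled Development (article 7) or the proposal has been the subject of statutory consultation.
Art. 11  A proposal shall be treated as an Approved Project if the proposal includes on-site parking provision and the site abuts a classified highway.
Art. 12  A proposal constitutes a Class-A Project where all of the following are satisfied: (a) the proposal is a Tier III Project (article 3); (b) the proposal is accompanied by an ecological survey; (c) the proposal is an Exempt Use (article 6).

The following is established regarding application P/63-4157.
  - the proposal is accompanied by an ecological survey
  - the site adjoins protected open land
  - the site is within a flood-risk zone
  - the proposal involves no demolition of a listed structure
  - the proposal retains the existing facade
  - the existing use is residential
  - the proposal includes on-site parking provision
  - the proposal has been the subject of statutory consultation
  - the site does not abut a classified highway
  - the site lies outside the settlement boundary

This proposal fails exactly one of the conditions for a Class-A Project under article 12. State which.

Tier III Project

Under article 1: the proposal retains the existing facade? yes; or the site does not adjoin protected open land? no; or the proposal involves demolition of a listed structure? no. So the proposal is an Exempt Works.
Under article 9: the site lies within the settlement boundary? no; or the proposal retains the existing facade? yes. So the proposal is a Critical Proposal.
Under article 11: the proposal includes on-site parking provision? yes; and the site abuts a classified highway? no. So the proposal is not an Approved Project.
Under article 5: not a Critical Proposal (article 9)? no; or Approved Project (article 11)? no; or the proposal is accompanied by an ecological survey? yes. So the proposal is a Certified Use.
Under article 3: not an Exempt Works (article 1)? no; or not a Certified Use (article 5)? no; or the proposal involves demolition of a listed structure? no. So the proposal is not a Tier III Project.
Under article 7: the proposal has been the subject of statutory consultation? yes; and the proposal is not accompanied by an ecological survey? no; and the existing use is residential? yes. So the proposal is not a Scheduled Development.
Under article 10: not a Scheduled Development (article 7)? yes; or the proposal has been the subject of statutory consultation? yes. So the proposal is a Tier VI Works.
Under article 2: the site does not abut a classified highway? yes; or the existing use is residential? yes. So the proposal is an Approved Development.
Under article 8: the proposal involves no demolition of a listed structure? yes; and not an Approved Development (article 2)? no; and the site is within a flood-risk zone? yes. So the proposal is not a Senior Use.
Under article 6: Tier VI Works (article 10)? yes; or Senior Use (article 8)? no. So the proposal is an Exempt Use.
Under article 12: Tier III Project (article 3)? no; and the proposal is accompanied by an ecological survey? yes; and Exempt Use (article 6)? yes. So the proposal is not a Class-A Project.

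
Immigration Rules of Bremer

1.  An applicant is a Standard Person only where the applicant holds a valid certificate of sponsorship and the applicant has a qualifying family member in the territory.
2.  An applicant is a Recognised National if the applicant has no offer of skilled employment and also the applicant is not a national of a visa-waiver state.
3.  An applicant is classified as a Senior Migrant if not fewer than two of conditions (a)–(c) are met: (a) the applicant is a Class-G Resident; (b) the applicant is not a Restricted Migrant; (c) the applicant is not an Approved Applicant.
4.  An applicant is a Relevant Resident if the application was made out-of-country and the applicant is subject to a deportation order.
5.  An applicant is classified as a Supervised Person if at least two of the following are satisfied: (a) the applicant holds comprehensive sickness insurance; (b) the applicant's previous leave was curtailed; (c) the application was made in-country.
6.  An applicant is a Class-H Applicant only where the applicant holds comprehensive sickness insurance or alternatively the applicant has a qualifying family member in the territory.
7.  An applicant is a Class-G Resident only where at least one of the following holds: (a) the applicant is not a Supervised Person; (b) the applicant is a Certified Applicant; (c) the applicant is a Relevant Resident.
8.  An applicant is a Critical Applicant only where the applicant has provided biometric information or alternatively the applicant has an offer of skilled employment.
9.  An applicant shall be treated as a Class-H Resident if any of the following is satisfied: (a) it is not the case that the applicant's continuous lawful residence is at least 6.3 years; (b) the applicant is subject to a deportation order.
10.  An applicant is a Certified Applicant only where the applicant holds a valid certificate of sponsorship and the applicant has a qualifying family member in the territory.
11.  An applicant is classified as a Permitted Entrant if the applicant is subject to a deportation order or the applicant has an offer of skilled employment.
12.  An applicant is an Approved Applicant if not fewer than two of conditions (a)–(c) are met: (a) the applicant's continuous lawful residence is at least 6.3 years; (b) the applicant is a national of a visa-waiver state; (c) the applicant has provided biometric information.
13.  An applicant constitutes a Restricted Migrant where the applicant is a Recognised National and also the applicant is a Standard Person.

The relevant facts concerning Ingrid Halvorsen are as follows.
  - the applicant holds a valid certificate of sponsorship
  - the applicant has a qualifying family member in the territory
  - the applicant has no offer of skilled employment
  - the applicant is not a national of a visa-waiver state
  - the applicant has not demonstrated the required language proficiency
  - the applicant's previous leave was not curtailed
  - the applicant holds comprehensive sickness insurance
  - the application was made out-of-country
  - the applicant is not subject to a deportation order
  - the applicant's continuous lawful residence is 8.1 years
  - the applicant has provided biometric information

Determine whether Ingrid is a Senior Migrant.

No

paragraph 5 — Supervised Person: the applicant holds comprehensive sickness insurance? yes; the applicant's previous leave was curtailed? no; the application was made in-country? no — 1 of 3 hold (need ≥2) → not satisfied.
paragraph 10 — Certified Applicant: [the applicant holds a valid certificate of sponsorship? yes] AND [the applicant has a qualifying family member in the territory? yes] → satisfied.
paragraph 4 — Relevant Resident: [the application was made out-of-country? yes] AND [the applicant is subject to a deportation order? no] → not satisfied.
paragraph 7 — Class-G Resident: [not a Supervised Person (paragraph 5)? yes] OR [Certified Applicant (paragraph 10)? yes] OR [Relevant Resident (paragraph 4)? no] → satisfied.
paragraph 2 — Recognised National: [the applicant has no offer of skilled employment? yes] AND [the applicant is not a national of a visa-waiver state? yes] → satisfied.
paragraph 1 — Standard Person: [the applicant holds a valid certificate of sponsorship? yes] AND [the applicant has a qualifying family member in the territory? yes] → satisfied.
paragraph 13 — Restricted Migrant: [Recognised National (paragraph 2)? yes] AND [Standard Person (paragraph 1)? yes] → satisfied.
paragraph 12 — Approved Applicant: applicant's continuous lawful residence: 8.1 years ≥ 6.3 years? yes; the applicant is a national of a visa-waiver state? no; the applicant has provided biometric information? yes — 2 of 3 hold (need ≥2) → satisfied.
paragraph 3 — Senior Migrant: Class-G Resident (paragraph 7)? yes; not a Restricted Migrant (paragraph 13)? no; not an Approved Applicant (paragraph 12)? no — 1 of 3 hold (need ≥2) → not satisfied.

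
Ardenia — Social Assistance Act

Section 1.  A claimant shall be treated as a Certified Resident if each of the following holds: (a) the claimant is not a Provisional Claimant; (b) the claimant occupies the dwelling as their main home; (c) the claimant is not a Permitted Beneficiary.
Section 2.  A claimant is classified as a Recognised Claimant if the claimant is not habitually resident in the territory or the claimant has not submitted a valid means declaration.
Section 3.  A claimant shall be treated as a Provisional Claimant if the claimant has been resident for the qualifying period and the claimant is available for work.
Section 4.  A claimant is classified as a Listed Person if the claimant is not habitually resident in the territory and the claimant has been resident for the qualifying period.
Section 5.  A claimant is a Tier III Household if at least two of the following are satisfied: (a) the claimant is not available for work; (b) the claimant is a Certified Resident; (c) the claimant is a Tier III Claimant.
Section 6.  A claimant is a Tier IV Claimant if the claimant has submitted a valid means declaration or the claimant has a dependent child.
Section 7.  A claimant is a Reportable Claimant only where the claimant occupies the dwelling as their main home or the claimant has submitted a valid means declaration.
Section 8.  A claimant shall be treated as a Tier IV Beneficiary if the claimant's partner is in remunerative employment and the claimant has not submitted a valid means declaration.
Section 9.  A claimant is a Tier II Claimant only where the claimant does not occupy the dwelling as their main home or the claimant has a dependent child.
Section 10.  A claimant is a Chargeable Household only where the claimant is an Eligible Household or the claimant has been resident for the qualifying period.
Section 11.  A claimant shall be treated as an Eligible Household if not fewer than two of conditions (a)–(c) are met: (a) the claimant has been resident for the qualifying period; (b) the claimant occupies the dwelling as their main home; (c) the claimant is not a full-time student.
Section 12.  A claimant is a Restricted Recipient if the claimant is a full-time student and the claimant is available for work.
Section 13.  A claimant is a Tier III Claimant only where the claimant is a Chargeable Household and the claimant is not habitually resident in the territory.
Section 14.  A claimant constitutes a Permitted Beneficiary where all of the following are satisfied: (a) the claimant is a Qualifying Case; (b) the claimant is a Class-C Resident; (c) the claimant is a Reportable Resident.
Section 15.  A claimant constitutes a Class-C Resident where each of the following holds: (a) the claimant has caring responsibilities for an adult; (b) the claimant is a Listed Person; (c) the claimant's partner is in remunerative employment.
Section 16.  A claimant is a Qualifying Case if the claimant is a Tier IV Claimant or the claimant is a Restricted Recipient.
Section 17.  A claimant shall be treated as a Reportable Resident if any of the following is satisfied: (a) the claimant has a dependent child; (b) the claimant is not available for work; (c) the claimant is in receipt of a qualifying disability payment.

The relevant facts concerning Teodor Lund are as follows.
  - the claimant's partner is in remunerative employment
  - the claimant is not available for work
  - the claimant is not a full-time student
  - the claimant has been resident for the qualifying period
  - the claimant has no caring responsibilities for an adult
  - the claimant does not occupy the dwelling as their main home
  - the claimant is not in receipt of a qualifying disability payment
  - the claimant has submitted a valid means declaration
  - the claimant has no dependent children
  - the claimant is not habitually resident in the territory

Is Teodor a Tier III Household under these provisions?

section 3 — Provisional Claimant: [the claimant has been resident for the qualifying period? yes] AND [the claimant is available for work? no] → not satisfied.
section 6 — Tier IV Claimant: [the claimant has submitted a valid means declaration? yes] OR [the claimant has a dependent child? no] → satisfied.
section 12 — Restricted Recipient: [the claimant is a full-time student? no] AND [the claimant is available for work? no] → not satisfied.
section 16 — Qualifying Case: [Tier IV Claimant (section 6)? yes] OR [Restricted Recipient (section 12)? no] → satisfied.
section 4 — Listed Person: [the claimant is not habitually resident in the territory? yes] AND [the claimant has been resident for the qualifying period? yes] → satisfied.
section 15 — Class-C Resident: [the claimant has caring responsibilities for an adult? no] AND [Listed Person (section 4)? yes] AND [the claimant's partner is in remunerative employment? yes] → not satisfied.
section 17 — Reportable Resident: [the claimant has a dependent child? no] OR [the claimant is not available for work? yes] OR [the claimant is in receipt of a qualifying disability payment? no] → satisfied.
section 14 — Permitted Beneficiary: [Qualifying Case (section 16)? yes] AND [Class-C Resident (section 15)? no] AND [Reportable Resident (section 17)? yes] → not satisfied.
section 1 — Certified Resident: [not a Provisional Claimant (section 3)? yes] AND [the claimant occupies the dwelling as their main home? no] AND [not a Permitted Beneficiary (section 14)? yes] → not satisfied.
section 11 — Eligible Household: the claimant has been resident for the qualifying period? yes; the claimant occupies the dwelling as their main home? no; the claimant is not a full-time student? yes — 2 of 3 hold (need ≥2) → satisfied.
section 10 — Chargeable Household: [Eligible Household (section 11)? yes] OR [the claimant has been resident for the qualifying period? yes] → satisfied.
section 13 — Tier III Claimant: [Chargeable Household (section 10)? yes] AND [the claimant is not habitually resident in the territory? yes] → satisfied.
section 5 — Tier III Household: the claimant is not available for work? yes; Certified Resident (section 1)? no; Tier III Claimant (section 13)? yes — 2 of 3 hold (need ≥2) → satisfied.

Yes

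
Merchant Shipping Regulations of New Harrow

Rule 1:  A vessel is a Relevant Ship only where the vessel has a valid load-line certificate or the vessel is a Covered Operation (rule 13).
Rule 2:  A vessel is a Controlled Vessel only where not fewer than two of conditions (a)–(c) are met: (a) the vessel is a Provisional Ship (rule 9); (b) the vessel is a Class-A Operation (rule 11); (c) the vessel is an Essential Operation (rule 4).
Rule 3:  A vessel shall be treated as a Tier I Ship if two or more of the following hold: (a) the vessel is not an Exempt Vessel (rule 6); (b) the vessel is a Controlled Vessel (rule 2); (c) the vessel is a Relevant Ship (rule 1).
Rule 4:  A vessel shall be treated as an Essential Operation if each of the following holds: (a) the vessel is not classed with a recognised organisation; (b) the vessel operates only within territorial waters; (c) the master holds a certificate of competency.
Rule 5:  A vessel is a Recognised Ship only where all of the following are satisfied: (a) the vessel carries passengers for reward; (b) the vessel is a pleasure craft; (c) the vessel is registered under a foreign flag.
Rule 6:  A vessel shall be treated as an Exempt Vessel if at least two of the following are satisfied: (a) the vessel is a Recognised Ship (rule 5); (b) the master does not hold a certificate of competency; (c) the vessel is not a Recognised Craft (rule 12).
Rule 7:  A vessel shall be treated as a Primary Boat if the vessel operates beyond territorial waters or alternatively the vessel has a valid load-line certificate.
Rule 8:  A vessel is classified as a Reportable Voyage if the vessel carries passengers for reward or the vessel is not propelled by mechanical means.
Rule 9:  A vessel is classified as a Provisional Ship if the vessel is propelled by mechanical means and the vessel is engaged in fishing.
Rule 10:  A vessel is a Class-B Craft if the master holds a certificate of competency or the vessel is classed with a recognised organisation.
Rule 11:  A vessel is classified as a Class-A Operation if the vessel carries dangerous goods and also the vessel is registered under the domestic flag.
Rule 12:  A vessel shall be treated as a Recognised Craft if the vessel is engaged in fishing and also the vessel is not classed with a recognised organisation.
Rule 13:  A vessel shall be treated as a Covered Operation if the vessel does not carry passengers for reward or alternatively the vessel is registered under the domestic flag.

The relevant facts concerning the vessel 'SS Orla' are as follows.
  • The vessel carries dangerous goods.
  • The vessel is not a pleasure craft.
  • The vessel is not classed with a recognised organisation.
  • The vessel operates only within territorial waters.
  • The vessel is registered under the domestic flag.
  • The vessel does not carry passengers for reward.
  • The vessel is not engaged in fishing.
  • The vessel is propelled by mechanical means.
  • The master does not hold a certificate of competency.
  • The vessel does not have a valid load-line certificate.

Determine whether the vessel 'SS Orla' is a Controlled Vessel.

rule 9 — Provisional Ship: [the vessel is propelled by mechanical means? yes] AND [the vessel is engaged in fishing? no] → not satisfied.
rule 11 — Class-A Operation: [the vessel carries dangerous goods? yes] AND [the vessel is registered under the domestic flag? yes] → satisfied.
rule 4 — Essential Operation: [the vessel is not classed with a recognised organisation? yes] AND [the vessel operates only within territorial waters? yes] AND [the master holds a certificate of competency? no] → not satisfied.
rule 2 — Controlled Vessel: Provisional Ship (rule 9)? no; Class-A Operation (rule 11)? yes; Essential Operation (rule 4)? no — 1 of 3 hold (need ≥2) → not satisfied.

No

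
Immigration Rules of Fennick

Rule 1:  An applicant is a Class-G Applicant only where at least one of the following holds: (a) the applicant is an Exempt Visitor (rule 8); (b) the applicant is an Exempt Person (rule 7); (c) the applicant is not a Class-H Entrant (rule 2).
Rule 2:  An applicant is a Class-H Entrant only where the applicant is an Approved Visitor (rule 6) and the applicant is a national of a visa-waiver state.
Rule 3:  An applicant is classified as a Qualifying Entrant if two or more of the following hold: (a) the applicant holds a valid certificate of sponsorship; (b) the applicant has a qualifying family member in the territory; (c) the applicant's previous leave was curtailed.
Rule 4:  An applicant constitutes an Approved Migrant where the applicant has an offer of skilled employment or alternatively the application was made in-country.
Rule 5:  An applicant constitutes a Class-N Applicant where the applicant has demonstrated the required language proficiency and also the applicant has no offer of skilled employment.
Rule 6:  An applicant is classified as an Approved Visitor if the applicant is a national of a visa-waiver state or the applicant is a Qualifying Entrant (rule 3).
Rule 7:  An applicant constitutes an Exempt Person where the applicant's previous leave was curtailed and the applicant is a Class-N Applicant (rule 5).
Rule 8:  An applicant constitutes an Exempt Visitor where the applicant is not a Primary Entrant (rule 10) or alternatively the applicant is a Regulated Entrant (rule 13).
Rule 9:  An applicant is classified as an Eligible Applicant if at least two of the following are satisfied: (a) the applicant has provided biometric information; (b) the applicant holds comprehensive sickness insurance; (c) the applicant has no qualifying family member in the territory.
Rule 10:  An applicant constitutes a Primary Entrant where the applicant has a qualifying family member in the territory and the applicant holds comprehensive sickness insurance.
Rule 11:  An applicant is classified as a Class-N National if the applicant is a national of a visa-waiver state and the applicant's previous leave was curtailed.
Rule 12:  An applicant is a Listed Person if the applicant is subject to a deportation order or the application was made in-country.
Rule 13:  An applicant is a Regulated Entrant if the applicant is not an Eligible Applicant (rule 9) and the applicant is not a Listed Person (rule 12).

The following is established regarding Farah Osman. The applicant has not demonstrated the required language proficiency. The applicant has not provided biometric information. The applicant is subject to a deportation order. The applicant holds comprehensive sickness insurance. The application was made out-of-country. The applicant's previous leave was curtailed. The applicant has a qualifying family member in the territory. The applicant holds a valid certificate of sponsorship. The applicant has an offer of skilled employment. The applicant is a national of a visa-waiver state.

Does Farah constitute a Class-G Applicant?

rule 10 — Primary Entrant: [the applicant has a qualifying family member in the territory? yes] AND [the applicant holds comprehensive sickness insurance? yes] → satisfied.
rule 9 — Eligible Applicant: the applicant has provided biometric information? no; the applicant holds comprehensive sickness insurance? yes; the applicant has no qualifying family member in the territory? no — 1 of 3 hold (need ≥2) → not satisfied.
rule 12 — Listed Person: [the applicant is subject to a deportation order? yes] OR [the application was made in-country? no] → satisfied.
rule 13 — Regulated Entrant: [not an Eligible Applicant (rule 9)? yes] AND [not a Listed Person (rule 12)? no] → not satisfied.
rule 8 — Exempt Visitor: [not a Primary Entrant (rule 10)? no] OR [Regulated Entrant (rule 13)? no] → not satisfied.
rule 5 — Class-N Applicant: [the applicant has demonstrated the required language proficiency? no] AND [the applicant has no offer of skilled employment? no] → not satisfied.
rule 7 — Exempt Person: [the applicant's previous leave was curtailed? yes] AND [Class-N Applicant (rule 5)? no] → not satisfied.
rule 3 — Qualifying Entrant: the applicant holds a valid certificate of sponsorship? yes; the applicant has a qualifying family member in the territory? yes; the applicant's previous leave was curtailed? yes — 3 of 3 hold (need ≥2) → satisfied.
rule 6 — Approved Visitor: [the applicant is a national of a visa-waiver state? yes] OR [Qualifying Entrant (rule 3)? yes] → satisfied.
rule 2 — Class-H Entrant: [Approved Visitor (rule 6)? yes] AND [the applicant is a national of a visa-waiver state? yes] → satisfied.
rule 1 — Class-G Applicant: [Exempt Visitor (rule 8)? no] OR [Exempt Person (rule 7)? no] OR [not a Class-H Entrant (rule 2)? no] → not satisfied.

No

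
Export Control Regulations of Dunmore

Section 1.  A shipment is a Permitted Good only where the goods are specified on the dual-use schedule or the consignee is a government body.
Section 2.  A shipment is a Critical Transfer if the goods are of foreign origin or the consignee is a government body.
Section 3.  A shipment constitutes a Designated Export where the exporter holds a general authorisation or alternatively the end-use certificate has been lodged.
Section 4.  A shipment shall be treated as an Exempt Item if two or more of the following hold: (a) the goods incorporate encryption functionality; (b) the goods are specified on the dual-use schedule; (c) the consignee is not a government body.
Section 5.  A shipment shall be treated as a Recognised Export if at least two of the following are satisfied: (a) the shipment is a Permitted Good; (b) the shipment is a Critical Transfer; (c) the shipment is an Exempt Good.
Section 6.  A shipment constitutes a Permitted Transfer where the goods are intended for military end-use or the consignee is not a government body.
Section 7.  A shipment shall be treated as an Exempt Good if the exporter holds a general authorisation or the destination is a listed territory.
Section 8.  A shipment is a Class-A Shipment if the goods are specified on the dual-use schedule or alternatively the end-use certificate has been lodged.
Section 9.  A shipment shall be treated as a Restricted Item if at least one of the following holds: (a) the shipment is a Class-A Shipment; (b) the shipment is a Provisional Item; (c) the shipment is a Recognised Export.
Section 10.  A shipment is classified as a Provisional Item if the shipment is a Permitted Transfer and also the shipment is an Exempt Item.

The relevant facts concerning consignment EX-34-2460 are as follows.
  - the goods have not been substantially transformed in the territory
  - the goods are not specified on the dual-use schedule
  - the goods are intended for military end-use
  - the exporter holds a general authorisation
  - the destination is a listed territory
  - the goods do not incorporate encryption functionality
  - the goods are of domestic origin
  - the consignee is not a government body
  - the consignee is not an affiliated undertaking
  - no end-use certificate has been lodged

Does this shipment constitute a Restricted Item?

section 8 — Class-A Shipment: [the goods are specified on the dual-use schedule? no] OR [the end-use certificate has been lodged? no] → not satisfied.
section 6 — Permitted Transfer: [the goods are intended for military end-use? yes] OR [the consignee is not a government body? yes] → satisfied.
section 4 — Exempt Item: the goods incorporate encryption functionality? no; the goods are specified on the dual-use schedule? no; the consignee is not a government body? yes — 1 of 3 hold (need ≥2) → not satisfied.
section 10 — Provisional Item: [Permitted Transfer (section 6)? yes] AND [Exempt Item (section 4)? no] → not satisfied.
section 1 — Permitted Good: [the goods are specified on the dual-use schedule? no] OR [the consignee is a government body? no] → not satisfied.
section 2 — Critical Transfer: [the goods are of foreign origin? no] OR [the consignee is a government body? no] → not satisfied.
section 7 — Exempt Good: [the exporter holds a general authorisation? yes] OR [the destination is a listed territory? yes] → satisfied.
section 5 — Recognised Export: Permitted Good (section 1)? no; Critical Transfer (section 2)? no; Exempt Good (section 7)? yes — 1 of 3 hold (need ≥2) → not satisfied.
section 9 — Restricted Item: [Class-A Shipment (section 8)? no] OR [Provisional Item (section 10)? no] OR [Recognised Export (section 5)? no] → not satisfied.

No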